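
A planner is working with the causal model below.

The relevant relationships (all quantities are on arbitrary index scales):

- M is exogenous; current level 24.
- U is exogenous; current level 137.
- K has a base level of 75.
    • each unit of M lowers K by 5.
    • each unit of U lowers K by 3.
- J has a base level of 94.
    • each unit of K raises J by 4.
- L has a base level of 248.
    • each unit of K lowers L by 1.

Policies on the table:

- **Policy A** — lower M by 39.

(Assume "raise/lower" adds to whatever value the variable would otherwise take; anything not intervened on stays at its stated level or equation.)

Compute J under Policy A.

Policy A (M − 39):
  M = 24 − 39 = -15
  U = 137
  K = 75 − 5·(-15) − 3·137 = -261
  J = 94 + 4·(-261) = -950

-950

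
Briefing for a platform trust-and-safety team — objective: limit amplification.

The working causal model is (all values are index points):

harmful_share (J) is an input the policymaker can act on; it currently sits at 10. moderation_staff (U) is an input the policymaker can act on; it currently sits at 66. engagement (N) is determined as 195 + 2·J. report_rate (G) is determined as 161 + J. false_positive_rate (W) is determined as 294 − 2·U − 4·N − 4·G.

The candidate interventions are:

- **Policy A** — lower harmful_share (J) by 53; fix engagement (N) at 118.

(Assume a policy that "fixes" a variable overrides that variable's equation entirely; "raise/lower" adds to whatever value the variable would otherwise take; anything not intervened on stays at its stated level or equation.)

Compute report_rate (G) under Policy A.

Policy A (J − 53, N := 118):
  J = 10 − 53 = -43
  G = 161 + (-43) = 118

118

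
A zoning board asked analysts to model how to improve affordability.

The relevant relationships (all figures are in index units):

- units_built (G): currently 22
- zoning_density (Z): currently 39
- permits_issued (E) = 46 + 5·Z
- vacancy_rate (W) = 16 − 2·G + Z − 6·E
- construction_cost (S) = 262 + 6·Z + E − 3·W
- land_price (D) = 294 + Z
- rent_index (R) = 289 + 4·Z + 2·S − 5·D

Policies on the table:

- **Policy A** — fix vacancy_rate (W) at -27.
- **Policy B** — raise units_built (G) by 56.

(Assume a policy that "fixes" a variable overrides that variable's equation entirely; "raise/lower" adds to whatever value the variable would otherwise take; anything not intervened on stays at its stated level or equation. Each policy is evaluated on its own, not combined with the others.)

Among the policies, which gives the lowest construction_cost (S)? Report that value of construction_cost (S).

Policy A (W := -27):
  G = 22
  Z = 39
  E = 46 + 5·39 = 241
  W = -27
  S = 262 + 6·39 + 241 − 3·(-27) = 818
Policy B (G + 56):
  G = 22 + 56 = 78
  Z = 39
  E = 46 + 5·39 = 241
  W = 16 − 2·78 + 39 − 6·241 = -1547
  S = 262 + 6·39 + 241 − 3·(-1547) = 5378
Comparing — Policy A: S=818, Policy B: S=5378. Lowest is 818 (Policy A).

818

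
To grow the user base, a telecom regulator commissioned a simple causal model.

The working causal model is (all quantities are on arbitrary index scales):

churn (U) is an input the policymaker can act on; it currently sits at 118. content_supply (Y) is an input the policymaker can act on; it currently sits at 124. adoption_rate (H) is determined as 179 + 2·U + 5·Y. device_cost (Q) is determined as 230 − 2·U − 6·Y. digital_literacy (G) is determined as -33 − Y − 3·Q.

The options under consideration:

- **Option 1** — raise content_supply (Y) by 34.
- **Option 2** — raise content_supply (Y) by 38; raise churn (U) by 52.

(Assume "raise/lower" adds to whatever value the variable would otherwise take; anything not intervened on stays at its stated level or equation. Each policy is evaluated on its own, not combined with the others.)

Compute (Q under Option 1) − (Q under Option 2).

128

Option 1 (Y + 34):
  U = 118
  Y = 124 + 34 = 158
  Q = 230 − 2·118 − 6·158 = -954
Option 2 (Y + 38, U + 52):
  U = 118 + 52 = 170
  Y = 124 + 38 = 162
  Q = 230 − 2·170 − 6·162 = -1082
Q: -954 − (-1082) = 128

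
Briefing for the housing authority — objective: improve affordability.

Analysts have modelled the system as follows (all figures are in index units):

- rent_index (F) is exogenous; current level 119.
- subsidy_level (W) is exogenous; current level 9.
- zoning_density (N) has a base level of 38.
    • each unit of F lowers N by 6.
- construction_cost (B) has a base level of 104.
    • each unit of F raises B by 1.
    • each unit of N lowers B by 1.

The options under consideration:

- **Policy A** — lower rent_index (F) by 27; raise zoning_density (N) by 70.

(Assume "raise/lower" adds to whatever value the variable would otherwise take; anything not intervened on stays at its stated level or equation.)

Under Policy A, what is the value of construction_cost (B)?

Policy A (F − 27, N + 70):
  F = 119 − 27 = 92
  N = 38 − 6·92 (+70 from intervention) = -444
  B = 104 + 92 − (-444) = 640

640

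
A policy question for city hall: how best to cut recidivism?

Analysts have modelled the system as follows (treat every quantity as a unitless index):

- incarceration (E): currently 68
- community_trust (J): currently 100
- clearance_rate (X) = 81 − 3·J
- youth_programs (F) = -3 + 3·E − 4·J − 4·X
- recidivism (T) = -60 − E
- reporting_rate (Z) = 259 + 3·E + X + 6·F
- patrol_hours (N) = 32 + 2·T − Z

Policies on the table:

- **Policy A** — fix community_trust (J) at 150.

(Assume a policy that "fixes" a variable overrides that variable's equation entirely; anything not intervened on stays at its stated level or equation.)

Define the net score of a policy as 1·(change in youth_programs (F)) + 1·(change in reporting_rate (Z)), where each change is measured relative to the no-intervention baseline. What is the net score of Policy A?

Baseline:
  E = 68
  J = 100
  X = 81 − 3·100 = -219
  F = -3 + 3·68 − 4·100 − 4·(-219) = 677
  Z = 259 + 3·68 + (-219) + 6·677 = 4306
Policy A (J := 150):
  E = 68
  J = 150
  X = 81 − 3·150 = -369
  F = -3 + 3·68 − 4·150 − 4·(-369) = 1077
  Z = 259 + 3·68 + (-369) + 6·1077 = 6556
ΔF = 1077 − 677 = 400; ΔZ = 6556 − 4306 = 2250
Score = 1·400 + 1·2250 = 2650

2650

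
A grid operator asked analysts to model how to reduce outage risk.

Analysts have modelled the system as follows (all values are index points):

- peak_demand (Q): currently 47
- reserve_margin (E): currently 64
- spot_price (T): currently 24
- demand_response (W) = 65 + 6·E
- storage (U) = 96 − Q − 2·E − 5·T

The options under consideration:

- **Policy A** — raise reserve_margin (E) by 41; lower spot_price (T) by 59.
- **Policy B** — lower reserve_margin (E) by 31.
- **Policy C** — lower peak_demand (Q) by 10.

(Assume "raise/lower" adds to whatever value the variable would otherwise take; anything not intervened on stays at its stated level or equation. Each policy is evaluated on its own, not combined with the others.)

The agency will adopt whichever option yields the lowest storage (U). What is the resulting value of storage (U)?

Policy A (E + 41, T − 59):
  Q = 47
  E = 64 + 41 = 105
  T = 24 − 59 = -35
  U = 96 − 47 − 2·105 − 5·(-35) = 14
Policy B (E − 31):
  Q = 47
  E = 64 − 31 = 33
  T = 24
  U = 96 − 47 − 2·33 − 5·24 = -137
Policy C (Q − 10):
  Q = 47 − 10 = 37
  E = 64
  T = 24
  U = 96 − 37 − 2·64 − 5·24 = -189
Comparing — Policy A: U=14, Policy B: U=-137, Policy C: U=-189. Lowest is -189 (Policy C).

-189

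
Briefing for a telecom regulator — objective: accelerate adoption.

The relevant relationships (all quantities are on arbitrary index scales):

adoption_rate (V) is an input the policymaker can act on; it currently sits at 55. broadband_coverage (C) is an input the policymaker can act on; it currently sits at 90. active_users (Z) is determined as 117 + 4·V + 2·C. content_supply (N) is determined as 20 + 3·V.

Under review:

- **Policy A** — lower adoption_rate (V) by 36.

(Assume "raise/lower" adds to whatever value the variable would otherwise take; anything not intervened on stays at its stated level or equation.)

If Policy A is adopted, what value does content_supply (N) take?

77

Policy A (V − 36):
  V = 55 − 36 = 19
  N = 20 + 3·19 = 77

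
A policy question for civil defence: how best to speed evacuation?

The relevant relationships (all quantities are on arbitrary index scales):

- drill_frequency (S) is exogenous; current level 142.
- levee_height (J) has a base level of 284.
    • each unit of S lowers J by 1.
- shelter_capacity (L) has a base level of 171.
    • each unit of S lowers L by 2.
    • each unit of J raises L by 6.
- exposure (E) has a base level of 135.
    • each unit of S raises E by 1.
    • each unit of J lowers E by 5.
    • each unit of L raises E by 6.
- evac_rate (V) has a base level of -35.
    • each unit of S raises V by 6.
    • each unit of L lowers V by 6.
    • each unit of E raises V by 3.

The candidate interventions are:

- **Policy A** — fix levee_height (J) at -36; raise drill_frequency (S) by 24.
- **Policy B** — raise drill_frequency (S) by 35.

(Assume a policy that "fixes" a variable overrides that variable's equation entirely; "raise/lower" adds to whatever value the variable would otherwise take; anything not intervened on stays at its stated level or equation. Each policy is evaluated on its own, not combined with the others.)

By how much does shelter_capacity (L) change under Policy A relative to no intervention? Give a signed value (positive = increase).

Baseline:
  S = 142
  J = 284 − 142 = 142
  L = 171 − 2·142 + 6·142 = 739
Policy A (J := -36, S + 24):
  S = 142 + 24 = 166
  J = -36
  L = 171 − 2·166 + 6·(-36) = -377
Change in L: -377 − 739 = -1116

-1116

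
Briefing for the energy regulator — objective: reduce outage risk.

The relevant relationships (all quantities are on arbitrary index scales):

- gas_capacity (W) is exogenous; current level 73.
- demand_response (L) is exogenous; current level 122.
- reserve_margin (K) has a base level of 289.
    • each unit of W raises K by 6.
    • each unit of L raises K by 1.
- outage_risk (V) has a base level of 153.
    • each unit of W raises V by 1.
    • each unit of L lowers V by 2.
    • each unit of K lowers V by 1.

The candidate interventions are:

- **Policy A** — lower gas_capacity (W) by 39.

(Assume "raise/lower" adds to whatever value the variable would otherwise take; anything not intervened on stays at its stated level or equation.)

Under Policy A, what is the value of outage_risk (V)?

Policy A (W − 39):
  W = 73 − 39 = 34
  L = 122
  K = 289 + 6·34 + 122 = 615
  V = 153 + 34 − 2·122 − 615 = -672

-672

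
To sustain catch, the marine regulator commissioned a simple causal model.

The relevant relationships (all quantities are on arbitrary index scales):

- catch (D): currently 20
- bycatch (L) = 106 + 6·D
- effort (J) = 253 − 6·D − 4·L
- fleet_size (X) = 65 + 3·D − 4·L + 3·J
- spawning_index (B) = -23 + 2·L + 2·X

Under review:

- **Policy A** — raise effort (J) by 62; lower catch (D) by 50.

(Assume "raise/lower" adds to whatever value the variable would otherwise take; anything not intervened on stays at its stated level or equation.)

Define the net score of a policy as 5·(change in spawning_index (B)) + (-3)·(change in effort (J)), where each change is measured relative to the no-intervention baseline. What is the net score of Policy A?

49674

Baseline:
  D = 20
  L = 106 + 6·20 = 226
  J = 253 − 6·20 − 4·226 = -771
  X = 65 + 3·20 − 4·226 + 3·(-771) = -3092
  B = -23 + 2·226 + 2·(-3092) = -5755
Policy A (J + 62, D − 50):
  D = 20 − 50 = -30
  L = 106 + 6·(-30) = -74
  J = 253 − 6·(-30) − 4·(-74) (+62 from intervention) = 791
  X = 65 + 3·(-30) − 4·(-74) + 3·791 = 2644
  B = -23 + 2·(-74) + 2·2644 = 5117
ΔB = 5117 − (-5755) = 10872; ΔJ = 791 − (-771) = 1562
Score = 5·10872 + (-3)·1562 = 49674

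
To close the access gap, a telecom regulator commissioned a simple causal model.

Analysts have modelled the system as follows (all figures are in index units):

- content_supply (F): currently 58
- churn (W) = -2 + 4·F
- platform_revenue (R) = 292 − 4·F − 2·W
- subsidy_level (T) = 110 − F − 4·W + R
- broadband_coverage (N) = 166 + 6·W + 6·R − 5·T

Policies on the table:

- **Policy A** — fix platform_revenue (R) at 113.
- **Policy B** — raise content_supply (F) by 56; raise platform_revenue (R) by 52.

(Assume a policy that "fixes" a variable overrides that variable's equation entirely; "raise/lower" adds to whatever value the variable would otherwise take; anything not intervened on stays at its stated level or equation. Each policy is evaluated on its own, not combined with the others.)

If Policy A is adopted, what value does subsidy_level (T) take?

Policy A (R := 113):
  F = 58
  W = -2 + 4·58 = 230
  R = 113
  T = 110 − 58 − 4·230 + 113 = -755

-755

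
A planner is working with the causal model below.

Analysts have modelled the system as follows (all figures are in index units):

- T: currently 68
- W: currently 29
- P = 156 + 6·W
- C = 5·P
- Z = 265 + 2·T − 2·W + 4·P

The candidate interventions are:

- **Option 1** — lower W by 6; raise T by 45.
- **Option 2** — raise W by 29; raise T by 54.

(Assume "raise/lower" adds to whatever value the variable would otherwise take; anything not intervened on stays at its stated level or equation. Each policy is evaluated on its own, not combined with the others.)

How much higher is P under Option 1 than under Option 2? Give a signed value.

Option 1 (W − 6, T + 45):
  W = 29 − 6 = 23
  P = 156 + 6·23 = 294
Option 2 (W + 29, T + 54):
  W = 29 + 29 = 58
  P = 156 + 6·58 = 504
P: 294 − 504 = -210

-210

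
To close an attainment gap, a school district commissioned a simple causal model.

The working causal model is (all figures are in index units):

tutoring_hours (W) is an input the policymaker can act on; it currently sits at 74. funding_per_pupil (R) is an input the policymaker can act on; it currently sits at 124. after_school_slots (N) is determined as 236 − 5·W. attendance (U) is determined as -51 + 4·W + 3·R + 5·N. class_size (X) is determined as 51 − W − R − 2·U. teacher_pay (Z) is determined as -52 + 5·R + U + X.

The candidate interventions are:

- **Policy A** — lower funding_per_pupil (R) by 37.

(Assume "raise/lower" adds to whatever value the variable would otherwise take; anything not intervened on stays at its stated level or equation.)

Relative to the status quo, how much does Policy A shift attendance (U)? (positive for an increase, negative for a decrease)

Baseline:
  W = 74
  R = 124
  N = 236 − 5·74 = -134
  U = -51 + 4·74 + 3·124 + 5·(-134) = -53
Policy A (R − 37):
  W = 74
  R = 124 − 37 = 87
  N = 236 − 5·74 = -134
  U = -51 + 4·74 + 3·87 + 5·(-134) = -164
Change in U: -164 − (-53) = -111

-111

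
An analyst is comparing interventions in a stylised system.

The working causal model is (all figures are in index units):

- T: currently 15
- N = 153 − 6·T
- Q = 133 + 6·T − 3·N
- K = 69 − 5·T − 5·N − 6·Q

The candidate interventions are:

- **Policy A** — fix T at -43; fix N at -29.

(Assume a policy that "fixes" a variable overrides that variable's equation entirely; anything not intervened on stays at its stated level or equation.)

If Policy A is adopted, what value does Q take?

-38

Policy A (T := -43, N := -29):
  T = -43
  N = -29
  Q = 133 + 6·(-43) − 3·(-29) = -38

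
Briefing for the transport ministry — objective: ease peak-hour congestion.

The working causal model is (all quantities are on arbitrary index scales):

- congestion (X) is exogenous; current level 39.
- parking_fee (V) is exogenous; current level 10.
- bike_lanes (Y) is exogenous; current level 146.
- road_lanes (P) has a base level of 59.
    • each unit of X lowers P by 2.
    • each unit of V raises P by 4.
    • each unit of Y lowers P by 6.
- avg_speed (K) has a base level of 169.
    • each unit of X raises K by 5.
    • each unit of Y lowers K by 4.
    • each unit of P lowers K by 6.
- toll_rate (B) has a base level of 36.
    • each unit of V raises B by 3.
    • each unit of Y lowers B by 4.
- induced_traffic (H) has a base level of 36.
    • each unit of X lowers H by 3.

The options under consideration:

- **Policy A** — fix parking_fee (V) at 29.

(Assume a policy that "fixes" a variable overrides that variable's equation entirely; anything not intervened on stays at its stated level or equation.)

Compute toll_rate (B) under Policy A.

Policy A (V := 29):
  V = 29
  Y = 146
  B = 36 + 3·29 − 4·146 = -461

-461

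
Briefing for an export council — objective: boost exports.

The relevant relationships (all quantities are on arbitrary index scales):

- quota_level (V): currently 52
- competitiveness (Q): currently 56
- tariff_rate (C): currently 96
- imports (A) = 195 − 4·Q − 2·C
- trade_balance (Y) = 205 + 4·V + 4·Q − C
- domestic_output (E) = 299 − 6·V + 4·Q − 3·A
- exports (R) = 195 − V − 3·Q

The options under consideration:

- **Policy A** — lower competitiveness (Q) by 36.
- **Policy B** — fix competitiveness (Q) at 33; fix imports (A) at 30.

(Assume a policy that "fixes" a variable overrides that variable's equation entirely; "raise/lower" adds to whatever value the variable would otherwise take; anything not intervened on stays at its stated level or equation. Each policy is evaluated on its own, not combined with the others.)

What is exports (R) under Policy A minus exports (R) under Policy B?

39

Policy A (Q − 36):
  V = 52
  Q = 56 − 36 = 20
  R = 195 − 52 − 3·20 = 83
Policy B (Q := 33, A := 30):
  V = 52
  Q = 33
  R = 195 − 52 − 3·33 = 44
R: 83 − 44 = 39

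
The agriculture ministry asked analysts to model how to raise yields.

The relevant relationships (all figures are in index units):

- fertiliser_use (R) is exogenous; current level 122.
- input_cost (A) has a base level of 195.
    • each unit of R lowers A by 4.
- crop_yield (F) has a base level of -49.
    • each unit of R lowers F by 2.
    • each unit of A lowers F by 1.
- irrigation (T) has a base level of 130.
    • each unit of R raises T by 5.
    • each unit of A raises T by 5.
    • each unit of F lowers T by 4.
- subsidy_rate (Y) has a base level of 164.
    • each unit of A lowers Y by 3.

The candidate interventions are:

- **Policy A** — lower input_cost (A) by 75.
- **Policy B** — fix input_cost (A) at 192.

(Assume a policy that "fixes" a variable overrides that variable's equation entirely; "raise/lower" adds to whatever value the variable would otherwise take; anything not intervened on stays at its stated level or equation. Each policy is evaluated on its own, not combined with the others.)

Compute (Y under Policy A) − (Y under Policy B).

Policy A (A − 75):
  R = 122
  A = 195 − 4·122 (−75 from intervention) = -368
  Y = 164 − 3·(-368) = 1268
Policy B (A := 192):
  R = 122
  A = 192
  Y = 164 − 3·192 = -412
Y: 1268 − (-412) = 1680

1680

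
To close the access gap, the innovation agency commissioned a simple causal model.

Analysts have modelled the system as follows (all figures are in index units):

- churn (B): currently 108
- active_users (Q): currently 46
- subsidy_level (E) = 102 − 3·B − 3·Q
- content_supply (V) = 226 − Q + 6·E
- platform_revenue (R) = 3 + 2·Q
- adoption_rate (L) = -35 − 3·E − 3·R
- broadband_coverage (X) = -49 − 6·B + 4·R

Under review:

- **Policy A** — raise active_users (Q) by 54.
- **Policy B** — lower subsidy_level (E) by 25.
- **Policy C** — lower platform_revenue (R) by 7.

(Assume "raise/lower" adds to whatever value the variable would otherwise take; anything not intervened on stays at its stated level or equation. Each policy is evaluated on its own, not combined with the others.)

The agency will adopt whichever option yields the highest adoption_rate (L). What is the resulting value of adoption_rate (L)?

Policy A (Q + 54):
  B = 108
  Q = 46 + 54 = 100
  E = 102 − 3·108 − 3·100 = -522
  R = 3 + 2·100 = 203
  L = -35 − 3·(-522) − 3·203 = 922
Policy B (E − 25):
  B = 108
  Q = 46
  E = 102 − 3·108 − 3·46 (−25 from intervention) = -385
  R = 3 + 2·46 = 95
  L = -35 − 3·(-385) − 3·95 = 835
Policy C (R − 7):
  B = 108
  Q = 46
  E = 102 − 3·108 − 3·46 = -360
  R = 3 + 2·46 (−7 from intervention) = 88
  L = -35 − 3·(-360) − 3·88 = 781
Comparing — Policy A: L=922, Policy B: L=835, Policy C: L=781. Highest is 922 (Policy A).

922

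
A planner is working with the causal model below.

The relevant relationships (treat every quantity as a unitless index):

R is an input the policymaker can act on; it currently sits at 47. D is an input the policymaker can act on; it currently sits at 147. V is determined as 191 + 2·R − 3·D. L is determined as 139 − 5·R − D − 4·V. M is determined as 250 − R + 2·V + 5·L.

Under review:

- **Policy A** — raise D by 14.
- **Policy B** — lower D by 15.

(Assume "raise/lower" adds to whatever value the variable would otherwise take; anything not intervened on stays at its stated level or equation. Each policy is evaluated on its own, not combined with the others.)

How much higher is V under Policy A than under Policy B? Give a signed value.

Policy A (D + 14):
  R = 47
  D = 147 + 14 = 161
  V = 191 + 2·47 − 3·161 = -198
Policy B (D − 15):
  R = 47
  D = 147 − 15 = 132
  V = 191 + 2·47 − 3·132 = -111
V: -198 − (-111) = -87

-87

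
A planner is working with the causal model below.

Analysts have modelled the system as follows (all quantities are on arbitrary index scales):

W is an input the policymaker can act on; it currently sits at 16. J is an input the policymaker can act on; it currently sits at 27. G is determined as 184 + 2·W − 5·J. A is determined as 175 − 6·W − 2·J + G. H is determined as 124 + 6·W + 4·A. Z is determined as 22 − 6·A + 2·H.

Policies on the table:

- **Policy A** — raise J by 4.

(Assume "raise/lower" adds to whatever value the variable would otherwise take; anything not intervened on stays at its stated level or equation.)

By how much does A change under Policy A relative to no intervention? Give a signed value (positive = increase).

-28

Baseline:
  W = 16
  J = 27
  G = 184 + 2·16 − 5·27 = 81
  A = 175 − 6·16 − 2·27 + 81 = 106
Policy A (J + 4):
  W = 16
  J = 27 + 4 = 31
  G = 184 + 2·16 − 5·31 = 61
  A = 175 − 6·16 − 2·31 + 61 = 78
Change in A: 78 − 106 = -28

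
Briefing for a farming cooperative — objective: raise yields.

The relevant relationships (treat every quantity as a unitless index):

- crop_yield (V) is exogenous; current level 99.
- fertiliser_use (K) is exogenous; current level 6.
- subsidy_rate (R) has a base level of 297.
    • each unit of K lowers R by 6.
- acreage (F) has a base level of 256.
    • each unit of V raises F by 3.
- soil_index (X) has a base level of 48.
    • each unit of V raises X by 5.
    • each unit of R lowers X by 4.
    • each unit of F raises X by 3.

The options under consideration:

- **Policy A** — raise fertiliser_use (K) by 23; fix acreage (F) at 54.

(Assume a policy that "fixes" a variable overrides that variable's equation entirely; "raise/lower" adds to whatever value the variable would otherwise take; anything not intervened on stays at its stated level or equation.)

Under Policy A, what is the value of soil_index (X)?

Policy A (K + 23, F := 54):
  V = 99
  K = 6 + 23 = 29
  R = 297 − 6·29 = 123
  F = 54
  X = 48 + 5·99 − 4·123 + 3·54 = 213

213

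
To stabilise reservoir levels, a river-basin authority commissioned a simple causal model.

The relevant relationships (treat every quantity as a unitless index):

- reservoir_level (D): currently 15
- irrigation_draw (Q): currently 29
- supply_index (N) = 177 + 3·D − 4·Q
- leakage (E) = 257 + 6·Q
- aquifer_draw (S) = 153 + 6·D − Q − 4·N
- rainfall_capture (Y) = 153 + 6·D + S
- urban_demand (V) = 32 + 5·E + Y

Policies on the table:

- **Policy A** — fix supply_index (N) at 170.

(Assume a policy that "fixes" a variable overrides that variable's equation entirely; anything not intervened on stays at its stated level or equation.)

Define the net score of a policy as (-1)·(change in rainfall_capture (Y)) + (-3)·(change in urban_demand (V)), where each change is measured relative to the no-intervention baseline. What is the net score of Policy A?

1024

Baseline:
  D = 15
  Q = 29
  N = 177 + 3·15 − 4·29 = 106
  E = 257 + 6·29 = 431
  S = 153 + 6·15 − 29 − 4·106 = -210
  Y = 153 + 6·15 + (-210) = 33
  V = 32 + 5·431 + 33 = 2220
Policy A (N := 170):
  D = 15
  Q = 29
  N = 170
  E = 257 + 6·29 = 431
  S = 153 + 6·15 − 29 − 4·170 = -466
  Y = 153 + 6·15 + (-466) = -223
  V = 32 + 5·431 + (-223) = 1964
ΔY = -223 − 33 = -256; ΔV = 1964 − 2220 = -256
Score = (-1)·(-256) + (-3)·(-256) = 1024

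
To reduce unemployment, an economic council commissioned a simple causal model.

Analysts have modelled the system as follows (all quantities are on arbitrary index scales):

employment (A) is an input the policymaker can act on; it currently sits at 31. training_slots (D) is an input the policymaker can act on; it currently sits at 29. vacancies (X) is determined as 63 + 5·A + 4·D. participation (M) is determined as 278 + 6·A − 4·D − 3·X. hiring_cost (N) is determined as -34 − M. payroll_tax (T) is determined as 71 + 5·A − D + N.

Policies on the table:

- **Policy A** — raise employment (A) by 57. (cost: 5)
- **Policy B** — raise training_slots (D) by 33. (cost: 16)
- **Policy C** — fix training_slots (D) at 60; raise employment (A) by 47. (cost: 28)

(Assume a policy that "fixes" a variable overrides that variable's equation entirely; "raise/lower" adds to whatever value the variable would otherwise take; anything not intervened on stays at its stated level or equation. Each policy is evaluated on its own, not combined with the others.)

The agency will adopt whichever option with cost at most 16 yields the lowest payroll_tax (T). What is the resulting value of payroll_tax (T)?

1312

Policy A (A + 57):
  A = 31 + 57 = 88
  D = 29
  X = 63 + 5·88 + 4·29 = 619
  M = 278 + 6·88 − 4·29 − 3·619 = -1167
  N = -34 − (-1167) = 1133
  T = 71 + 5·88 − 29 + 1133 = 1615
Policy B (D + 33):
  A = 31
  D = 29 + 33 = 62
  X = 63 + 5·31 + 4·62 = 466
  M = 278 + 6·31 − 4·62 − 3·466 = -1182
  N = -34 − (-1182) = 1148
  T = 71 + 5·31 − 62 + 1148 = 1312
Comparing — Policy A: T=1615, Policy B: T=1312. Lowest is 1312 (Policy B).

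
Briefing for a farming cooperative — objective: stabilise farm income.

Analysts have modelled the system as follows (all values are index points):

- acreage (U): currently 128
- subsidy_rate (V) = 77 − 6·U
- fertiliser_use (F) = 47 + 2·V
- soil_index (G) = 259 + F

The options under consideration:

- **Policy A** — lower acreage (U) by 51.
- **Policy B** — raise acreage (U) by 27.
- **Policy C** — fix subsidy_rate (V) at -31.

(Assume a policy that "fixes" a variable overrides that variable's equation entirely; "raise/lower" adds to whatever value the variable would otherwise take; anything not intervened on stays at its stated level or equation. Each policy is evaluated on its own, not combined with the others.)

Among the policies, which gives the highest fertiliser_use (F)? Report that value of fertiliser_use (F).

-15

Policy A (U − 51):
  U = 128 − 51 = 77
  V = 77 − 6·77 = -385
  F = 47 + 2·(-385) = -723
Policy B (U + 27):
  U = 128 + 27 = 155
  V = 77 − 6·155 = -853
  F = 47 + 2·(-853) = -1659
Policy C (V := -31):
  U = 128
  V = -31
  F = 47 + 2·(-31) = -15
Comparing — Policy A: F=-723, Policy B: F=-1659, Policy C: F=-15. Highest is -15 (Policy C).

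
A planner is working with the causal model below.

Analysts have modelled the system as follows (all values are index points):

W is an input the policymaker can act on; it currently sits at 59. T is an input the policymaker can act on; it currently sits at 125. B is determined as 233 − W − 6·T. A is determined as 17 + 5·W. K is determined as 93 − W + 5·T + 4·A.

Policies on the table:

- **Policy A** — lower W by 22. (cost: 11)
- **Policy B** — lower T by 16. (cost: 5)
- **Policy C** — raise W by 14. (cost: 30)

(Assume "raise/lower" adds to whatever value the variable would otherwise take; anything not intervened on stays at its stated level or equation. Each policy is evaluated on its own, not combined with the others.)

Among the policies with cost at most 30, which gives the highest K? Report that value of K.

Policy A (W − 22):
  W = 59 − 22 = 37
  T = 125
  A = 17 + 5·37 = 202
  K = 93 − 37 + 5·125 + 4·202 = 1489
Policy B (T − 16):
  W = 59
  T = 125 − 16 = 109
  A = 17 + 5·59 = 312
  K = 93 − 59 + 5·109 + 4·312 = 1827
Policy C (W + 14):
  W = 59 + 14 = 73
  T = 125
  A = 17 + 5·73 = 382
  K = 93 − 73 + 5·125 + 4·382 = 2173
Comparing — Policy A: K=1489, Policy B: K=1827, Policy C: K=2173. Highest is 2173 (Policy C).

2173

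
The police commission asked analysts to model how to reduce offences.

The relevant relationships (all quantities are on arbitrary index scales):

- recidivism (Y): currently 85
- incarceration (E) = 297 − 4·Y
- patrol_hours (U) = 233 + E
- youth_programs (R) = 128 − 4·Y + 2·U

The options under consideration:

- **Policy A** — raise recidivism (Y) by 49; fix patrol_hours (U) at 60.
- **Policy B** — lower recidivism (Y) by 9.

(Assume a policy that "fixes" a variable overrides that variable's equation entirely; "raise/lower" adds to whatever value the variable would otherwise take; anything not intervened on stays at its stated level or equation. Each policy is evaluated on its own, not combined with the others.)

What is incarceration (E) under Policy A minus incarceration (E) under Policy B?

Policy A (Y + 49, U := 60):
  Y = 85 + 49 = 134
  E = 297 − 4·134 = -239
Policy B (Y − 9):
  Y = 85 − 9 = 76
  E = 297 − 4·76 = -7
E: -239 − (-7) = -232

-232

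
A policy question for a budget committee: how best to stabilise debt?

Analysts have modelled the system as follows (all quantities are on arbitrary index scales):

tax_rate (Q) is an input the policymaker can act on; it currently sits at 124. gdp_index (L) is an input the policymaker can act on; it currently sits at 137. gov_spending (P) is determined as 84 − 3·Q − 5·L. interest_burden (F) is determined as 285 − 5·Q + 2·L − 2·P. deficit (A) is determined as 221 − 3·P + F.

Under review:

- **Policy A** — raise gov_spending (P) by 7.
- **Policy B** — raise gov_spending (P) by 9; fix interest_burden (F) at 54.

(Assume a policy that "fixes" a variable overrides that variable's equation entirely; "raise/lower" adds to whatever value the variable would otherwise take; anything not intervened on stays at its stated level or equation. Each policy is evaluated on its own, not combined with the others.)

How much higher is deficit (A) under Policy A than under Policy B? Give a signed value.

1823

Policy A (P + 7):
  Q = 124
  L = 137
  P = 84 − 3·124 − 5·137 (+7 from intervention) = -966
  F = 285 − 5·124 + 2·137 − 2·(-966) = 1871
  A = 221 − 3·(-966) + 1871 = 4990
Policy B (P + 9, F := 54):
  Q = 124
  L = 137
  P = 84 − 3·124 − 5·137 (+9 from intervention) = -964
  F = 54
  A = 221 − 3·(-964) + 54 = 3167
A: 4990 − 3167 = 1823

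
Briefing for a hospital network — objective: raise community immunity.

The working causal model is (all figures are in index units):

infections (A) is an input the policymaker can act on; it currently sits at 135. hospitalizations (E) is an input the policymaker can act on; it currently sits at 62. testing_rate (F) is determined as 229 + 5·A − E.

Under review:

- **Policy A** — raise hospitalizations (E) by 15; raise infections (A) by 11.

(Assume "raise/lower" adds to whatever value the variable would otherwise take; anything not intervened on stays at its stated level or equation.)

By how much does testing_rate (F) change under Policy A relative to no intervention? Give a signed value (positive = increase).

Baseline:
  A = 135
  E = 62
  F = 229 + 5·135 − 62 = 842
Policy A (E + 15, A + 11):
  A = 135 + 11 = 146
  E = 62 + 15 = 77
  F = 229 + 5·146 − 77 = 882
Change in F: 882 − 842 = 40

40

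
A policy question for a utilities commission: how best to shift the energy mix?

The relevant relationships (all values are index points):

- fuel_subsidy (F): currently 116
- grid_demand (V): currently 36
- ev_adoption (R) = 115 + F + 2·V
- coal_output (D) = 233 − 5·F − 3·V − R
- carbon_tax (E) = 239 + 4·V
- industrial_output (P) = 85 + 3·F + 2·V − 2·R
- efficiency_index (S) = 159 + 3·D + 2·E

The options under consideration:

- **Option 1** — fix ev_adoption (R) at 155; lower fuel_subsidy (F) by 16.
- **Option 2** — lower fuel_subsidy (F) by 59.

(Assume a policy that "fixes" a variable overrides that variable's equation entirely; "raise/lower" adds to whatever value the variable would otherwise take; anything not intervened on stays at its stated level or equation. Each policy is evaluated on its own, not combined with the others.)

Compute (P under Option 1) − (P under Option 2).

307

Option 1 (R := 155, F − 16):
  F = 116 − 16 = 100
  V = 36
  R = 155
  P = 85 + 3·100 + 2·36 − 2·155 = 147
Option 2 (F − 59):
  F = 116 − 59 = 57
  V = 36
  R = 115 + 57 + 2·36 = 244
  P = 85 + 3·57 + 2·36 − 2·244 = -160
P: 147 − (-160) = 307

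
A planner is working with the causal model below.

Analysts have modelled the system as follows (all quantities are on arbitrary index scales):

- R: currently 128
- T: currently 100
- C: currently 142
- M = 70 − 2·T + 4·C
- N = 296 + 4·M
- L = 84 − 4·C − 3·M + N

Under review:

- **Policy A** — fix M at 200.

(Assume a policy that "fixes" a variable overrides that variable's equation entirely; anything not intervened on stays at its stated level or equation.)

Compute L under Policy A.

12

Policy A (M := 200):
  T = 100
  C = 142
  M = 200
  N = 296 + 4·200 = 1096
  L = 84 − 4·142 − 3·200 + 1096 = 12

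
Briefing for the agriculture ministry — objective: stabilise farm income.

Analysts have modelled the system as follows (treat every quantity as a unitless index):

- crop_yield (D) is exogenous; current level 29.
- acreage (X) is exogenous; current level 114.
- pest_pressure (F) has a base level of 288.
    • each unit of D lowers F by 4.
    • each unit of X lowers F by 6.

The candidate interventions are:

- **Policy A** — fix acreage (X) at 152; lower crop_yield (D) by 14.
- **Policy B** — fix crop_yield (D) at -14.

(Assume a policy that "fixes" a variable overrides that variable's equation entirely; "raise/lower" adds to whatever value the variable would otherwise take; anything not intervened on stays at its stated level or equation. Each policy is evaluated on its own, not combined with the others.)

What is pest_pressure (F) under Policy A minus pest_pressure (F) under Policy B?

Policy A (X := 152, D − 14):
  D = 29 − 14 = 15
  X = 152
  F = 288 − 4·15 − 6·152 = -684
Policy B (D := -14):
  D = -14
  X = 114
  F = 288 − 4·(-14) − 6·114 = -340
F: -684 − (-340) = -344

-344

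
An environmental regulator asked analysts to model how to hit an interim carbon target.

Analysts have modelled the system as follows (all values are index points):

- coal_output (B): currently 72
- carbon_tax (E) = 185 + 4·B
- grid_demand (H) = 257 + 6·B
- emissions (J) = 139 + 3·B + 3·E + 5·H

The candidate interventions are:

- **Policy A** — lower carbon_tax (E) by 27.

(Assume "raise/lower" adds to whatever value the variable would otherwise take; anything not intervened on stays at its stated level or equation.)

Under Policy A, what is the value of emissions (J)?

5138

Policy A (E − 27):
  B = 72
  E = 185 + 4·72 (−27 from intervention) = 446
  H = 257 + 6·72 = 689
  J = 139 + 3·72 + 3·446 + 5·689 = 5138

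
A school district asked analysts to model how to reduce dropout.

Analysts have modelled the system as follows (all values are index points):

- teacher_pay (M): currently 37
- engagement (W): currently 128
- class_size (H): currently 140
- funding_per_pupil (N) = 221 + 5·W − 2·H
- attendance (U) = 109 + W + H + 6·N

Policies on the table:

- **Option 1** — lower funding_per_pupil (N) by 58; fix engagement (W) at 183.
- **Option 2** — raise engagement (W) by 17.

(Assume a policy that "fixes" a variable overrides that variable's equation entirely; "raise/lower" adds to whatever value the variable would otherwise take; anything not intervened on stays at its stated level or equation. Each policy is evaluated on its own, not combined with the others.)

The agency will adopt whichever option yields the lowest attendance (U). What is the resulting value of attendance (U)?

4390

Option 1 (N − 58, W := 183):
  W = 183
  H = 140
  N = 221 + 5·183 − 2·140 (−58 from intervention) = 798
  U = 109 + 183 + 140 + 6·798 = 5220
Option 2 (W + 17):
  W = 128 + 17 = 145
  H = 140
  N = 221 + 5·145 − 2·140 = 666
  U = 109 + 145 + 140 + 6·666 = 4390
Comparing — Option 1: U=5220, Option 2: U=4390. Lowest is 4390 (Option 2).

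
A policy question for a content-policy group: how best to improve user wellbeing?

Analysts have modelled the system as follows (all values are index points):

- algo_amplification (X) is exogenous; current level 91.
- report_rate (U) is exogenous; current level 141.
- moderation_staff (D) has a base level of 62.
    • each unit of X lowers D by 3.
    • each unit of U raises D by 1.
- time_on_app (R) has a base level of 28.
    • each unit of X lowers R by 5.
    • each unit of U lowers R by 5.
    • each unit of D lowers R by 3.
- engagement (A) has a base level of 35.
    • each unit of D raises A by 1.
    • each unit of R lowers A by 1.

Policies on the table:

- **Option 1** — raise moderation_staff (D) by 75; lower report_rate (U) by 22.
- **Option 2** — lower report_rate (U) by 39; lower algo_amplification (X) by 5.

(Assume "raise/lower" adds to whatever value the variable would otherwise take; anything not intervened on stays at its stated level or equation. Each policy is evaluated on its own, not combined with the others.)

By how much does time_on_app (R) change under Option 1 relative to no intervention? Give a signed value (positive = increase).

-49

Baseline:
  X = 91
  U = 141
  D = 62 − 3·91 + 141 = -70
  R = 28 − 5·91 − 5·141 − 3·(-70) = -922
Option 1 (D + 75, U − 22):
  X = 91
  U = 141 − 22 = 119
  D = 62 − 3·91 + 119 (+75 from intervention) = -17
  R = 28 − 5·91 − 5·119 − 3·(-17) = -971
Change in R: -971 − (-922) = -49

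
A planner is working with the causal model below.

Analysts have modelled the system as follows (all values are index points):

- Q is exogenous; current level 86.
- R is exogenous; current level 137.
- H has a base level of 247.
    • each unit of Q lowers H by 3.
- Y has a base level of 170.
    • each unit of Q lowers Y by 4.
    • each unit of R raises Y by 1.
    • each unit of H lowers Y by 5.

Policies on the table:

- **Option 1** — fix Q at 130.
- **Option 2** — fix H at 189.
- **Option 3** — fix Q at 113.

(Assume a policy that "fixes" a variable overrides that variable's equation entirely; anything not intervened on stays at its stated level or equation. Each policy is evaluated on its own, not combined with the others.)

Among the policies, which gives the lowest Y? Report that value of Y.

Option 1 (Q := 130):
  Q = 130
  R = 137
  H = 247 − 3·130 = -143
  Y = 170 − 4·130 + 137 − 5·(-143) = 502
Option 2 (H := 189):
  Q = 86
  R = 137
  H = 189
  Y = 170 − 4·86 + 137 − 5·189 = -982
Option 3 (Q := 113):
  Q = 113
  R = 137
  H = 247 − 3·113 = -92
  Y = 170 − 4·113 + 137 − 5·(-92) = 315
Comparing — Option 1: Y=502, Option 2: Y=-982, Option 3: Y=315. Lowest is -982 (Option 2).

-982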